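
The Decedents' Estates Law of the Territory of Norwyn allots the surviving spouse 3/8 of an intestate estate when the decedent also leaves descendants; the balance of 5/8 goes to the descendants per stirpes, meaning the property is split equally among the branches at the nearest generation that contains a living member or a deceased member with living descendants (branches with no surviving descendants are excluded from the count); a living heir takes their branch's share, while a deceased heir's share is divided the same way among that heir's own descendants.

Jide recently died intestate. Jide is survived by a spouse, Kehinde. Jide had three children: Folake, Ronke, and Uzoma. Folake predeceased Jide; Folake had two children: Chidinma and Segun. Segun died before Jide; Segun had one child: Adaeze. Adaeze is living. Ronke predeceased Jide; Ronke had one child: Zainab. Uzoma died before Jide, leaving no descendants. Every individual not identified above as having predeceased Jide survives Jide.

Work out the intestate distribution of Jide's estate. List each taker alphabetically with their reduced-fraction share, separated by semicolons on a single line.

Adaeze 5/32; Chidinma 5/32; Kehinde 3/8; Zainab 5/16

Kehinde, as surviving spouse, takes 3/8.
The remaining 5/8 passes to Jide's descendants per stirpes.
Uzoma left no surviving issue, so that branch lapses and is disregarded.
The 5/8 is divided into 2 equal shares of 5/16 among Folake, Ronke.
Folake predeceased; the 5/16 allotted to Folake's branch passes to Folake's issue by representation.
The 5/16 is divided into 2 equal shares of 5/32 among Chidinma, Segun.
Chidinma is living and takes 5/32.
Segun predeceased; the 5/32 allotted to Segun's branch passes to Segun's issue by representation.
Adaeze is the sole taker at this level and receives the full 5/32.
Ronke predeceased; the 5/16 allotted to Ronke's branch passes to Ronke's issue by representation.
Zainab is the sole taker at this level and receives the full 5/16.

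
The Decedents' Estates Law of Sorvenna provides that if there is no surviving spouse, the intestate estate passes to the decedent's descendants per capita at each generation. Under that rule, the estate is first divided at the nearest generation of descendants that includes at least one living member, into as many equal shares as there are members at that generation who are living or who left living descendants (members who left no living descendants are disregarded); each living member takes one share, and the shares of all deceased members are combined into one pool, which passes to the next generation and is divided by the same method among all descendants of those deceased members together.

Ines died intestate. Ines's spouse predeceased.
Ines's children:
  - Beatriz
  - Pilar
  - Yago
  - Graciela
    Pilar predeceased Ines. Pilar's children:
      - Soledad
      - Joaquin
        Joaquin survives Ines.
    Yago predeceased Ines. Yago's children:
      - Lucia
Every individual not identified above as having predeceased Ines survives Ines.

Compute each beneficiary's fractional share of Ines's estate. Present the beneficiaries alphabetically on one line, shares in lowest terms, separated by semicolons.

Beatriz 1/4; Graciela 1/4; Joaquin 1/6; Lucia 1/6; Soledad 1/6

There is no surviving spouse, so the entire estate passes to Ines's descendants per capita at each generation.
At generation 1 (Beatriz, Pilar, Yago, Graciela) there are 4 shares of (1)/4 = 1/4 each.
Living: Beatriz and Graciela — each takes 1/4.
Deceased: Pilar and Yago. Their combined 1/2 is pooled and carried to generation 2.
At generation 2 (Soledad, Joaquin, Lucia) there are 3 shares of (1/2)/3 = 1/6 each.
Living: Soledad, Joaquin, and Lucia — each takes 1/6.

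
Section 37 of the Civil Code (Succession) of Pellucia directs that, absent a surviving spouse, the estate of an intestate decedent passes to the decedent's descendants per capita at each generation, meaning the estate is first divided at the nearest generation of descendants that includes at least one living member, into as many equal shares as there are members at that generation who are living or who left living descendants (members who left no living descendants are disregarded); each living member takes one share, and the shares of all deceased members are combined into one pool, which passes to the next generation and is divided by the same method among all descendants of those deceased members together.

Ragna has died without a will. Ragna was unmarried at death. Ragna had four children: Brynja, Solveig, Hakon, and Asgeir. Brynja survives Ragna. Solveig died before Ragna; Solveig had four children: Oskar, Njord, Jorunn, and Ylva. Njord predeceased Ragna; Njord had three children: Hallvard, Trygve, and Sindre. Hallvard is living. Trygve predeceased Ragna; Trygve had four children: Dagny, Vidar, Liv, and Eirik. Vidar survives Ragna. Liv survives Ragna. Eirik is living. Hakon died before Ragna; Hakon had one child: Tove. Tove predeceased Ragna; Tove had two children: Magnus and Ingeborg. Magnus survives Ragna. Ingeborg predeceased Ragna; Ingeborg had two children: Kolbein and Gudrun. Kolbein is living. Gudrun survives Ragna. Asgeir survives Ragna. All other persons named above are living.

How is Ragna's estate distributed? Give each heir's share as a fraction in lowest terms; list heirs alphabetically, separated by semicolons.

There is no surviving spouse, so the entire estate passes to Ragna's descendants per capita at each generation.
At generation 1 (Brynja, Solveig, Hakon, Asgeir) there are 4 shares of (1)/4 = 1/4 each.
Living: Brynja and Asgeir — each takes 1/4.
Deceased: Solveig and Hakon. Their combined 1/2 is pooled and carried to generation 2.
At generation 2 (Oskar, Njord, Jorunn, Ylva, Tove) there are 5 shares of (1/2)/5 = 1/10 each.
Living: Oskar, Jorunn, and Ylva — each takes 1/10.
Deceased: Njord and Tove. Their combined 1/5 is pooled and carried to generation 3.
At generation 3 (Hallvard, Trygve, Sindre, Magnus, Ingeborg) there are 5 shares of (1/5)/5 = 1/25 each.
Living: Hallvard, Sindre, and Magnus — each takes 1/25.
Deceased: Trygve and Ingeborg. Their combined 2/25 is pooled and carried to generation 4.
At generation 4 (Dagny, Vidar, Liv, Eirik, Kolbein, Gudrun) there are 6 shares of (2/25)/6 = 1/75 each.
Living: Dagny, Vidar, Liv, Eirik, Kolbein, and Gudrun — each takes 1/75.

Asgeir 1/4; Brynja 1/4; Dagny 1/75; Eirik 1/75; Gudrun 1/75; Hallvard 1/25; Jorunn 1/10; Kolbein 1/75; Liv 1/75; Magnus 1/25; Oskar 1/10; Sindre 1/25; Vidar 1/75; Ylva 1/10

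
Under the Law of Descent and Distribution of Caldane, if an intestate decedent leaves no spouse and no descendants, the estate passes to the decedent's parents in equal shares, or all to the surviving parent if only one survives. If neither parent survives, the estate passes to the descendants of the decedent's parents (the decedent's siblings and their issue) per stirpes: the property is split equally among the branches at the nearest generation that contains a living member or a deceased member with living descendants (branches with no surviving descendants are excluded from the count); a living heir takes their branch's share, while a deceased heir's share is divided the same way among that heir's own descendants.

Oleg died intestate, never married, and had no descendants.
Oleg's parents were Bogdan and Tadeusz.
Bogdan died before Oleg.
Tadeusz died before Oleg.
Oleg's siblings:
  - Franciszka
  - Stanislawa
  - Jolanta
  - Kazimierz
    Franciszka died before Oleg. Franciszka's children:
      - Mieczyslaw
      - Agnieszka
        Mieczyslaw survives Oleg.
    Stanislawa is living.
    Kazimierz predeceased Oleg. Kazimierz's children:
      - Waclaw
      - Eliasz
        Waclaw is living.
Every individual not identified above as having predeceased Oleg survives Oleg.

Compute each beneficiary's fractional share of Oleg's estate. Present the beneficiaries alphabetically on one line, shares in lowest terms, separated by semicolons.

Neither parent survives and there are no descendants, so the estate passes to Oleg's siblings and their issue per stirpes.
The estate is divided into 4 equal shares of 1/4 among Franciszka, Stanislawa, Jolanta, Kazimierz.
Franciszka predeceased; the 1/4 allotted to Franciszka's branch passes to Franciszka's issue by representation.
The 1/4 is divided into 2 equal shares of 1/8 among Mieczyslaw, Agnieszka.
Mieczyslaw is living and takes 1/8.
Agnieszka is living and takes 1/8.
Stanislawa is living and takes 1/4.
Jolanta is living and takes 1/4.
Kazimierz predeceased; the 1/4 allotted to Kazimierz's branch passes to Kazimierz's issue by representation.
The 1/4 is divided into 2 equal shares of 1/8 among Waclaw, Eliasz.
Waclaw is living and takes 1/8.
Eliasz is living and takes 1/8.

Agnieszka 1/8; Eliasz 1/8; Jolanta 1/4; Mieczyslaw 1/8; Stanislawa 1/4; Waclaw 1/8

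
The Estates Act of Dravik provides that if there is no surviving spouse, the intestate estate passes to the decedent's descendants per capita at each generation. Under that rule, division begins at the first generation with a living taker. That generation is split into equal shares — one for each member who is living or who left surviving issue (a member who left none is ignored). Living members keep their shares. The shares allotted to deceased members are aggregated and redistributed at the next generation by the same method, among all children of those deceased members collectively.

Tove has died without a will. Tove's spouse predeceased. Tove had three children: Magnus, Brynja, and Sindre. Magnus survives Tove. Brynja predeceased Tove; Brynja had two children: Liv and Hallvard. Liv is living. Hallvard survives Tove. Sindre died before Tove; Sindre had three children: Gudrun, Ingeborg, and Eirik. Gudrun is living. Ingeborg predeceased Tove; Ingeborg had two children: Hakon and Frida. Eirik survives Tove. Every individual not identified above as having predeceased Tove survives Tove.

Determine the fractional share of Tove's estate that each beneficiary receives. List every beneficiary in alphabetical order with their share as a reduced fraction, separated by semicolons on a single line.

There is no surviving spouse, so the entire estate passes to Tove's descendants per capita at each generation.
At generation 1 (Magnus, Brynja, Sindre) there are 3 shares of (1)/3 = 1/3 each.
Living: Magnus — each takes 1/3.
Deceased: Brynja and Sindre. Their combined 2/3 is pooled and carried to generation 2.
At generation 2 (Liv, Hallvard, Gudrun, Ingeborg, Eirik) there are 5 shares of (2/3)/5 = 2/15 each.
Living: Liv, Hallvard, Gudrun, and Eirik — each takes 2/15.
Deceased: Ingeborg. That 2/15 share is carried to generation 3.
At generation 3 (Hakon, Frida) there are 2 shares of (2/15)/2 = 1/15 each.
Living: Hakon and Frida — each takes 1/15.

Eirik 2/15; Frida 1/15; Gudrun 2/15; Hakon 1/15; Hallvard 2/15; Liv 2/15; Magnus 1/3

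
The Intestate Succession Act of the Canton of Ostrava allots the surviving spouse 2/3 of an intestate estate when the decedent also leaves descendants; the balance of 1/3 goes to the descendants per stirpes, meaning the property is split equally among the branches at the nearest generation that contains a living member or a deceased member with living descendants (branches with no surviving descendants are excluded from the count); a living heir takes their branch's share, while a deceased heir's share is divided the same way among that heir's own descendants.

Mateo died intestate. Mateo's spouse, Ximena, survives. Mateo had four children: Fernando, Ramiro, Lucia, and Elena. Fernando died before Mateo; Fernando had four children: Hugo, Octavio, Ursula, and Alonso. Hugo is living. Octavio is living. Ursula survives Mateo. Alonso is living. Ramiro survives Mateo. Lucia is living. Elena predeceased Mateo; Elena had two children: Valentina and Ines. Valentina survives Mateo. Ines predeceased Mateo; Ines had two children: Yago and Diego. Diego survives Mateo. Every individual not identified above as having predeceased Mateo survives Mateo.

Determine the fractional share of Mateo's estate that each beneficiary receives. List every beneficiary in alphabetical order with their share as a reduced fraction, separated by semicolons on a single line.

Alonso 1/48; Diego 1/48; Hugo 1/48; Lucia 1/12; Octavio 1/48; Ramiro 1/12; Ursula 1/48; Valentina 1/24; Ximena 2/3; Yago 1/48

Ximena, as surviving spouse, takes 2/3.
The remaining 1/3 passes to Mateo's descendants per stirpes.
The 1/3 is divided into 4 equal shares of 1/12 among Fernando, Ramiro, Lucia, Elena.
Fernando predeceased; the 1/12 allotted to Fernando's branch passes to Fernando's issue by representation.
The 1/12 is divided into 4 equal shares of 1/48 among Hugo, Octavio, Ursula, Alonso.
Hugo is living and takes 1/48.
Octavio is living and takes 1/48.
Ursula is living and takes 1/48.
Alonso is living and takes 1/48.
Ramiro is living and takes 1/12.
Lucia is living and takes 1/12.
Elena predeceased; the 1/12 allotted to Elena's branch passes to Elena's issue by representation.
The 1/12 is divided into 2 equal shares of 1/24 among Valentina, Ines.
Valentina is living and takes 1/24.
Ines predeceased; the 1/24 allotted to Ines's branch passes to Ines's issue by representation.
The 1/24 is divided into 2 equal shares of 1/48 among Yago, Diego.
Yago is living and takes 1/48.
Diego is living and takes 1/48.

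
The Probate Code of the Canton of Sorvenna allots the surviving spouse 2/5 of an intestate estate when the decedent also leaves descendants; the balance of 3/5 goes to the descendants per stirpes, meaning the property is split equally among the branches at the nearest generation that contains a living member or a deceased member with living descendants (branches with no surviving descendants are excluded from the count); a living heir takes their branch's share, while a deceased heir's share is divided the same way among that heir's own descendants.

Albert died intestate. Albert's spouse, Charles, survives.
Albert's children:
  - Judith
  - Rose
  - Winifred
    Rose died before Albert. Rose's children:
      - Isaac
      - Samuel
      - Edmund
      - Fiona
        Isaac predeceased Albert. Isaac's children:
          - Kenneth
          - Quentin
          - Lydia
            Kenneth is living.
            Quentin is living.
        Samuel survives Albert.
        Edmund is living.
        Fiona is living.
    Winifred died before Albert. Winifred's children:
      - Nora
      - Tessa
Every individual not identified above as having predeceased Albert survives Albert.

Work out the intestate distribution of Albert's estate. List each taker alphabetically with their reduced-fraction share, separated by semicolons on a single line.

Charles 2/5; Edmund 1/20; Fiona 1/20; Judith 1/5; Kenneth 1/60; Lydia 1/60; Nora 1/10; Quentin 1/60; Samuel 1/20; Tessa 1/10

Charles, as surviving spouse, takes 2/5.
The remaining 3/5 passes to Albert's descendants per stirpes.
The 3/5 is divided into 3 equal shares of 1/5 among Judith, Rose, Winifred.
Judith is living and takes 1/5.
Rose predeceased; the 1/5 allotted to Rose's branch passes to Rose's issue by representation.
The 1/5 is divided into 4 equal shares of 1/20 among Isaac, Samuel, Edmund, Fiona.
Isaac predeceased; the 1/20 allotted to Isaac's branch passes to Isaac's issue by representation.
The 1/20 is divided into 3 equal shares of 1/60 among Kenneth, Quentin, Lydia.
Kenneth is living and takes 1/60.
Quentin is living and takes 1/60.
Lydia is living and takes 1/60.
Samuel is living and takes 1/20.
Edmund is living and takes 1/20.
Fiona is living and takes 1/20.
Winifred predeceased; the 1/5 allotted to Winifred's branch passes to Winifred's issue by representation.
The 1/5 is divided into 2 equal shares of 1/10 among Nora, Tessa.
Nora is living and takes 1/10.
Tessa is living and takes 1/10.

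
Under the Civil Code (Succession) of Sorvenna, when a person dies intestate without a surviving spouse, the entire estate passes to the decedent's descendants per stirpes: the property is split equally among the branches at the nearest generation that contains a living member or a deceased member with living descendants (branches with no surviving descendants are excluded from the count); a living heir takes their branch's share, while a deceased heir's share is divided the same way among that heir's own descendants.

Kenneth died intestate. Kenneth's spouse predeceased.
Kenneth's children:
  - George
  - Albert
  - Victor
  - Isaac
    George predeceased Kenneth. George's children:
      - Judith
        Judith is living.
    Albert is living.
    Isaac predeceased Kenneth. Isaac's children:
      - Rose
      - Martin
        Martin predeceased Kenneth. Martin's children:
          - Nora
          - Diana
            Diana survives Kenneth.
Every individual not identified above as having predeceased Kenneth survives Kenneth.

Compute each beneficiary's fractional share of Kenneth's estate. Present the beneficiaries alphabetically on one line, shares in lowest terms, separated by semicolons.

Albert 1/4; Diana 1/16; Judith 1/4; Nora 1/16; Rose 1/8; Victor 1/4

There is no surviving spouse, so the entire estate passes to Kenneth's descendants per stirpes.
The estate is divided into 4 equal shares of 1/4 among George, Albert, Victor, Isaac.
George predeceased; the 1/4 allotted to George's branch passes to George's issue by representation.
Judith is the sole taker at this level and receives the full 1/4.
Albert is living and takes 1/4.
Victor is living and takes 1/4.
Isaac predeceased; the 1/4 allotted to Isaac's branch passes to Isaac's issue by representation.
The 1/4 is divided into 2 equal shares of 1/8 among Rose, Martin.
Rose is living and takes 1/8.
Martin predeceased; the 1/8 allotted to Martin's branch passes to Martin's issue by representation.
The 1/8 is divided into 2 equal shares of 1/16 among Nora, Diana.
Nora is living and takes 1/16.
Diana is living and takes 1/16.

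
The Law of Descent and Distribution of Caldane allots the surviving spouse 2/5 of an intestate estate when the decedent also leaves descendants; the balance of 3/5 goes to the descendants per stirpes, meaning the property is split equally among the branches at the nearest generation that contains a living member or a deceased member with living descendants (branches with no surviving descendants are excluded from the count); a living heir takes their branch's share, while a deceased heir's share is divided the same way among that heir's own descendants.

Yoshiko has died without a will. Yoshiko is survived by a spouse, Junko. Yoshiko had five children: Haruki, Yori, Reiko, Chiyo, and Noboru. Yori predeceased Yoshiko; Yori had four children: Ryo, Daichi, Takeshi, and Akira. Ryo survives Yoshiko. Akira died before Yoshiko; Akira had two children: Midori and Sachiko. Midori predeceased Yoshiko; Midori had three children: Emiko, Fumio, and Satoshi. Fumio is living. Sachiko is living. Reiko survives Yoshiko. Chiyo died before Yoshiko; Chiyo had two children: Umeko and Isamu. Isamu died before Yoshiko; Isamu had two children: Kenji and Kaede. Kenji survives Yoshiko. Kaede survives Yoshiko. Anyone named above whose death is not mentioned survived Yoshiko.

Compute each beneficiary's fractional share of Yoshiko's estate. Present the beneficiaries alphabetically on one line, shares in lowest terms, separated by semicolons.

Daichi 3/100; Emiko 1/200; Fumio 1/200; Haruki 3/25; Junko 2/5; Kaede 3/100; Kenji 3/100; Noboru 3/25; Reiko 3/25; Ryo 3/100; Sachiko 3/200; Satoshi 1/200; Takeshi 3/100; Umeko 3/50

Junko, as surviving spouse, takes 2/5.
The remaining 3/5 passes to Yoshiko's descendants per stirpes.
The 3/5 is divided into 5 equal shares of 3/25 among Haruki, Yori, Reiko, Chiyo, Noboru.
Haruki is living and takes 3/25.
Yori predeceased; the 3/25 allotted to Yori's branch passes to Yori's issue by representation.
The 3/25 is divided into 4 equal shares of 3/100 among Ryo, Daichi, Takeshi, Akira.
Ryo is living and takes 3/100.
Daichi is living and takes 3/100.
Takeshi is living and takes 3/100.
Akira predeceased; the 3/100 allotted to Akira's branch passes to Akira's issue by representation.
The 3/100 is divided into 2 equal shares of 3/200 among Midori, Sachiko.
Midori predeceased; the 3/200 allotted to Midori's branch passes to Midori's issue by representation.
The 3/200 is divided into 3 equal shares of 1/200 among Emiko, Fumio, Satoshi.
Emiko is living and takes 1/200.
Fumio is living and takes 1/200.
Satoshi is living and takes 1/200.
Sachiko is living and takes 3/200.
Reiko is living and takes 3/25.
Chiyo predeceased; the 3/25 allotted to Chiyo's branch passes to Chiyo's issue by representation.
The 3/25 is divided into 2 equal shares of 3/50 among Umeko, Isamu.
Umeko is living and takes 3/50.
Isamu predeceased; the 3/50 allotted to Isamu's branch passes to Isamu's issue by representation.
The 3/50 is divided into 2 equal shares of 3/100 among Kenji, Kaede.
Kenji is living and takes 3/100.
Kaede is living and takes 3/100.
Noboru is living and takes 3/25.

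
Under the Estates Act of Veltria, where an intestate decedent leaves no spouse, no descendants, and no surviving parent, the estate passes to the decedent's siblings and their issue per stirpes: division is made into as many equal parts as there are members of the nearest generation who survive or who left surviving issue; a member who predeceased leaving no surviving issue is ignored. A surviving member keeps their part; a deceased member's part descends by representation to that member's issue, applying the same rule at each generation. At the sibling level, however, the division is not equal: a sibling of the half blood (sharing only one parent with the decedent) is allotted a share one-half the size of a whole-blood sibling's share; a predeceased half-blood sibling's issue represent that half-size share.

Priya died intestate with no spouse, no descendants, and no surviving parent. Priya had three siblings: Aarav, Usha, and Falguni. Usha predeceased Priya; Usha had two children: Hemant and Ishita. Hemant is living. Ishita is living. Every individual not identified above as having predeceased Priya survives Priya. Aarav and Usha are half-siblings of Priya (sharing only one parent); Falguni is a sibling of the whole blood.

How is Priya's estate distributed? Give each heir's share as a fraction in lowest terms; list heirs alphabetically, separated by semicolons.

Aarav 1/4; Falguni 1/2; Hemant 1/8; Ishita 1/8

No spouse, descendants, or parent survives, so the estate passes to Priya's siblings per stirpes.
Half-blood siblings count for one-half the weight of whole-blood siblings at the initial division.
Dividing 1 in proportion to weights (total weight 2): Aarav (weight 1/2) → 1/4; Usha (weight 1/2) → 1/4; Falguni (weight 1) → 1/2.
Aarav is living and takes 1/4.
Usha predeceased; the 1/4 allotted to Usha's branch passes to Usha's issue by representation.
The 1/4 is divided into 2 equal shares of 1/8 among Hemant, Ishita.
Hemant is living and takes 1/8.
Ishita is living and takes 1/8.
Falguni is living and takes 1/2.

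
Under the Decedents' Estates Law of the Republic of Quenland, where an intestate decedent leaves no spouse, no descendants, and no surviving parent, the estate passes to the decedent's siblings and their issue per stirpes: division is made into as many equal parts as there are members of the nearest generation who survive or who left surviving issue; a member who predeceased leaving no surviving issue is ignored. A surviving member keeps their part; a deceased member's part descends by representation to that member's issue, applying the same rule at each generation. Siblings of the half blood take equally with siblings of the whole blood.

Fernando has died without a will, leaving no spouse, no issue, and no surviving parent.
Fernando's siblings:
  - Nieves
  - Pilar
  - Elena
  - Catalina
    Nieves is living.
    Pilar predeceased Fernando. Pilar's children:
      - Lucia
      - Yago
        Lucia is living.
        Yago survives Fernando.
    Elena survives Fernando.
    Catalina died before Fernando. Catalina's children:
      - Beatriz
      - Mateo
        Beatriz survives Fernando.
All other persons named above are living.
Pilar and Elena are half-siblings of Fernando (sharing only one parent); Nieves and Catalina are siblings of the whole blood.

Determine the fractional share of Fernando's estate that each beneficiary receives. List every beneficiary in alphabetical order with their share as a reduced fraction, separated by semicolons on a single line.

Beatriz 1/8; Elena 1/4; Lucia 1/8; Mateo 1/8; Nieves 1/4; Yago 1/8

No spouse, descendants, or parent survives, so the estate passes to Fernando's siblings per stirpes.
Half-blood and whole-blood siblings take equally under the stated rule.
The estate is divided into 4 equal shares of 1/4 among Nieves, Pilar, Elena, Catalina.
Nieves is living and takes 1/4.
Pilar predeceased; the 1/4 allotted to Pilar's branch passes to Pilar's issue by representation.
The 1/4 is divided into 2 equal shares of 1/8 among Lucia, Yago.
Lucia is living and takes 1/8.
Yago is living and takes 1/8.
Elena is living and takes 1/4.
Catalina predeceased; the 1/4 allotted to Catalina's branch passes to Catalina's issue by representation.
The 1/4 is divided into 2 equal shares of 1/8 among Beatriz, Mateo.
Beatriz is living and takes 1/8.
Mateo is living and takes 1/8.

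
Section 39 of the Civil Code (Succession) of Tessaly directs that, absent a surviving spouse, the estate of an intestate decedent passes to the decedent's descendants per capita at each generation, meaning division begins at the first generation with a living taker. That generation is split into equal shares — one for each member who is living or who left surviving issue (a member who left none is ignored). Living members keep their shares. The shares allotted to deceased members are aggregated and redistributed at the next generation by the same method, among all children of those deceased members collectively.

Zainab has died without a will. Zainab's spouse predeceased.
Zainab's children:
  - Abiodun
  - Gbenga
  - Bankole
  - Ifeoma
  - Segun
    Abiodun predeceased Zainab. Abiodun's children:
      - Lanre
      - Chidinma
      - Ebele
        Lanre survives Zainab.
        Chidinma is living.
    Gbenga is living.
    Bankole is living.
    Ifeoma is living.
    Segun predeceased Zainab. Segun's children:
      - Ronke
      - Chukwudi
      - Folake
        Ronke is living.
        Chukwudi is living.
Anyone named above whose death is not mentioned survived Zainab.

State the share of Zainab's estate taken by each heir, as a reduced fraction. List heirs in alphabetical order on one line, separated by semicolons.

There is no surviving spouse, so the entire estate passes to Zainab's descendants per capita at each generation.
At generation 1 (Abiodun, Gbenga, Bankole, Ifeoma, Segun) there are 5 shares of (1)/5 = 1/5 each.
Living: Gbenga, Bankole, and Ifeoma — each takes 1/5.
Deceased: Abiodun and Segun. Their combined 2/5 is pooled and carried to generation 2.
At generation 2 (Lanre, Chidinma, Ebele, Ronke, Chukwudi, Folake) there are 6 shares of (2/5)/6 = 1/15 each.
Living: Lanre, Chidinma, Ebele, Ronke, Chukwudi, and Folake — each takes 1/15.

Bankole 1/5; Chidinma 1/15; Chukwudi 1/15; Ebele 1/15; Folake 1/15; Gbenga 1/5; Ifeoma 1/5; Lanre 1/15; Ronke 1/15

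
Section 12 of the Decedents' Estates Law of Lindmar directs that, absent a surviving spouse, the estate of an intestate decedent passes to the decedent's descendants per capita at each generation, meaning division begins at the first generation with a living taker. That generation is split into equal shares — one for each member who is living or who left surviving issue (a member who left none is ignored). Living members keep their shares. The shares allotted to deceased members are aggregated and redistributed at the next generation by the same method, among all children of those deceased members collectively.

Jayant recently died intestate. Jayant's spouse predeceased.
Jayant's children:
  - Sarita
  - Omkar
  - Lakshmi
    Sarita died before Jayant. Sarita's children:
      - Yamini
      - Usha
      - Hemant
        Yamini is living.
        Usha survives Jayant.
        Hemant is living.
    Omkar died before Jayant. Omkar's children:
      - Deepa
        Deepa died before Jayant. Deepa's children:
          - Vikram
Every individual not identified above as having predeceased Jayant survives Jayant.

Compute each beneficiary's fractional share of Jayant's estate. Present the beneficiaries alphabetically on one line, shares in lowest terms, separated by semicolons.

There is no surviving spouse, so the entire estate passes to Jayant's descendants per capita at each generation.
At generation 1 (Sarita, Omkar, Lakshmi) there are 3 shares of (1)/3 = 1/3 each.
Living: Lakshmi — each takes 1/3.
Deceased: Sarita and Omkar. Their combined 2/3 is pooled and carried to generation 2.
At generation 2 (Yamini, Usha, Hemant, Deepa) there are 4 shares of (2/3)/4 = 1/6 each.
Living: Yamini, Usha, and Hemant — each takes 1/6.
Deceased: Deepa. That 1/6 share is carried to generation 3.
At generation 3 (Vikram) there are 1 shares of (1/6)/1 = 1/6 each.
Living: Vikram — each takes 1/6.

Hemant 1/6; Lakshmi 1/3; Usha 1/6; Vikram 1/6; Yamini 1/6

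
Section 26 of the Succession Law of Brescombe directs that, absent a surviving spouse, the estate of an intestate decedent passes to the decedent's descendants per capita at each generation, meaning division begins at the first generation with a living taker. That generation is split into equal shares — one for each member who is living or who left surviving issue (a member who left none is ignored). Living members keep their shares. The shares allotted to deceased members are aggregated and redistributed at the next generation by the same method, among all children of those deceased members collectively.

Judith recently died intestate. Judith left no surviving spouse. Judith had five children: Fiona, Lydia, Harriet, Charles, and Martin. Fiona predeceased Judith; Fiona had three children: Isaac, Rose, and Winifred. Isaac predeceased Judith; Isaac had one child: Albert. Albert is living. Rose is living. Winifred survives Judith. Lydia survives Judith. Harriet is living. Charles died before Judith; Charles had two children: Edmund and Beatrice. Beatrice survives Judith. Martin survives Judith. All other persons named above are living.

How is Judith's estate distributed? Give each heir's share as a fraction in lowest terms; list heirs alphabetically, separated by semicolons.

Albert 2/25; Beatrice 2/25; Edmund 2/25; Harriet 1/5; Lydia 1/5; Martin 1/5; Rose 2/25; Winifred 2/25

There is no surviving spouse, so the entire estate passes to Judith's descendants per capita at each generation.
At generation 1 (Fiona, Lydia, Harriet, Charles, Martin) there are 5 shares of (1)/5 = 1/5 each.
Living: Lydia, Harriet, and Martin — each takes 1/5.
Deceased: Fiona and Charles. Their combined 2/5 is pooled and carried to generation 2.
At generation 2 (Isaac, Rose, Winifred, Edmund, Beatrice) there are 5 shares of (2/5)/5 = 2/25 each.
Living: Rose, Winifred, Edmund, and Beatrice — each takes 2/25.
Deceased: Isaac. That 2/25 share is carried to generation 3.
At generation 3 (Albert) there are 1 shares of (2/25)/1 = 2/25 each.
Living: Albert — each takes 2/25.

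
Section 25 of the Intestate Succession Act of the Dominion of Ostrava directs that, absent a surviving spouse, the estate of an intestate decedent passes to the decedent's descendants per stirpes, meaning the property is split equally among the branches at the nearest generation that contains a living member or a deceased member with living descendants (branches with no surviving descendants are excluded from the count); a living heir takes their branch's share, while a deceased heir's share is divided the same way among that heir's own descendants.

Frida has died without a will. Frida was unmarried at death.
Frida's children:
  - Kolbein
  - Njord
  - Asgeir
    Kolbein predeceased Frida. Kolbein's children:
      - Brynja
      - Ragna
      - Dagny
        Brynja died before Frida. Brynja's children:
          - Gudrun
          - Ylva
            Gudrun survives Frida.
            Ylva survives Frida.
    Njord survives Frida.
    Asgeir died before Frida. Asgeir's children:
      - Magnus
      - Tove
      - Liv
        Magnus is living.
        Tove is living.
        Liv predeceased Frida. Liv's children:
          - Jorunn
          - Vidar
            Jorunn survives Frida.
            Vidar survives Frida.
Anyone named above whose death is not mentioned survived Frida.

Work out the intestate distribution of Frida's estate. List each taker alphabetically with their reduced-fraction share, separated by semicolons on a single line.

Dagny 1/9; Gudrun 1/18; Jorunn 1/18; Magnus 1/9; Njord 1/3; Ragna 1/9; Tove 1/9; Vidar 1/18; Ylva 1/18

There is no surviving spouse, so the entire estate passes to Frida's descendants per stirpes.
The estate is divided into 3 equal shares of 1/3 among Kolbein, Njord, Asgeir.
Kolbein predeceased; the 1/3 allotted to Kolbein's branch passes to Kolbein's issue by representation.
The 1/3 is divided into 3 equal shares of 1/9 among Brynja, Ragna, Dagny.
Brynja predeceased; the 1/9 allotted to Brynja's branch passes to Brynja's issue by representation.
The 1/9 is divided into 2 equal shares of 1/18 among Gudrun, Ylva.
Gudrun is living and takes 1/18.
Ylva is living and takes 1/18.
Ragna is living and takes 1/9.
Dagny is living and takes 1/9.
Njord is living and takes 1/3.
Asgeir predeceased; the 1/3 allotted to Asgeir's branch passes to Asgeir's issue by representation.
The 1/3 is divided into 3 equal shares of 1/9 among Magnus, Tove, Liv.
Magnus is living and takes 1/9.
Tove is living and takes 1/9.
Liv predeceased; the 1/9 allotted to Liv's branch passes to Liv's issue by representation.
The 1/9 is divided into 2 equal shares of 1/18 among Jorunn, Vidar.
Jorunn is living and takes 1/18.
Vidar is living and takes 1/18.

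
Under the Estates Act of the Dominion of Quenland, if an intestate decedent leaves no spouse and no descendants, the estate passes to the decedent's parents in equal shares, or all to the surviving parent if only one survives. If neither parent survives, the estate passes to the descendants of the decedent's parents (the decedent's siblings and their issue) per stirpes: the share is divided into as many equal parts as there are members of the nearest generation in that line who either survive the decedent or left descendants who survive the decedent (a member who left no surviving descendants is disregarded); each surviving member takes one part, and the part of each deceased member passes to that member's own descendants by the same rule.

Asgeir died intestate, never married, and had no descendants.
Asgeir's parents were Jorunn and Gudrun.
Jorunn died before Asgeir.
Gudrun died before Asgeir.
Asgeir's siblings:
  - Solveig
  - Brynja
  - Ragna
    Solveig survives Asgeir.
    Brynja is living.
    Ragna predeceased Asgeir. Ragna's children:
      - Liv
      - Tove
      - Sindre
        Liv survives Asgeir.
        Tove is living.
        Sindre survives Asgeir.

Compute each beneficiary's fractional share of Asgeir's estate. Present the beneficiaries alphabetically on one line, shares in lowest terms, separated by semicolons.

Neither parent survives and there are no descendants, so the estate passes to Asgeir's siblings and their issue per stirpes.
The estate is divided into 3 equal shares of 1/3 among Solveig, Brynja, Ragna.
Solveig is living and takes 1/3.
Brynja is living and takes 1/3.
Ragna predeceased; the 1/3 allotted to Ragna's branch passes to Ragna's issue by representation.
The 1/3 is divided into 3 equal shares of 1/9 among Liv, Tove, Sindre.
Liv is living and takes 1/9.
Tove is living and takes 1/9.
Sindre is living and takes 1/9.

Brynja 1/3; Liv 1/9; Sindre 1/9; Solveig 1/3; Tove 1/9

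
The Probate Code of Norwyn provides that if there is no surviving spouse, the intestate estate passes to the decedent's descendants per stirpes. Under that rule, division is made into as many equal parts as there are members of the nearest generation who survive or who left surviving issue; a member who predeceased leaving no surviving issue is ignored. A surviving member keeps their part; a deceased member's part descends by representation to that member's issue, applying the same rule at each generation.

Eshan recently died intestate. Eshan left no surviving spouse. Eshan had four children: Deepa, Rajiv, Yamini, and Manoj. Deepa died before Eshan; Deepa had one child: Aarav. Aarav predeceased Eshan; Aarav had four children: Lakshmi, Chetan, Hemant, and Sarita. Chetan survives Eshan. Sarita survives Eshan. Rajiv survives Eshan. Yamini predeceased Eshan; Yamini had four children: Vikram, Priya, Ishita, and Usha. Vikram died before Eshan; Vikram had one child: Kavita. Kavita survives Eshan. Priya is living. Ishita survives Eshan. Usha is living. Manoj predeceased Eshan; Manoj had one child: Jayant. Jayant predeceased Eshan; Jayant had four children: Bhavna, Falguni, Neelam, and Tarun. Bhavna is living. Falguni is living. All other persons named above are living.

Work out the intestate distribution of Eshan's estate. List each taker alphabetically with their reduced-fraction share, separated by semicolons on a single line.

Bhavna 1/16; Chetan 1/16; Falguni 1/16; Hemant 1/16; Ishita 1/16; Kavita 1/16; Lakshmi 1/16; Neelam 1/16; Priya 1/16; Rajiv 1/4; Sarita 1/16; Tarun 1/16; Usha 1/16

There is no surviving spouse, so the entire estate passes to Eshan's descendants per stirpes.
The estate is divided into 4 equal shares of 1/4 among Deepa, Rajiv, Yamini, Manoj.
Deepa predeceased; the 1/4 allotted to Deepa's branch passes to Deepa's issue by representation.
Aarav's line is the sole branch at this level, so the full 1/4 passes to Aarav's issue by representation.
The 1/4 is divided into 4 equal shares of 1/16 among Lakshmi, Chetan, Hemant, Sarita.
Lakshmi is living and takes 1/16.
Chetan is living and takes 1/16.
Hemant is living and takes 1/16.
Sarita is living and takes 1/16.
Rajiv is living and takes 1/4.
Yamini predeceased; the 1/4 allotted to Yamini's branch passes to Yamini's issue by representation.
The 1/4 is divided into 4 equal shares of 1/16 among Vikram, Priya, Ishita, Usha.
Vikram predeceased; the 1/16 allotted to Vikram's branch passes to Vikram's issue by representation.
Kavita is the sole taker at this level and receives the full 1/16.
Priya is living and takes 1/16.
Ishita is living and takes 1/16.
Usha is living and takes 1/16.
Manoj predeceased; the 1/4 allotted to Manoj's branch passes to Manoj's issue by representation.
Jayant's line is the sole branch at this level, so the full 1/4 passes to Jayant's issue by representation.
The 1/4 is divided into 4 equal shares of 1/16 among Bhavna, Falguni, Neelam, Tarun.
Bhavna is living and takes 1/16.
Falguni is living and takes 1/16.
Neelam is living and takes 1/16.
Tarun is living and takes 1/16.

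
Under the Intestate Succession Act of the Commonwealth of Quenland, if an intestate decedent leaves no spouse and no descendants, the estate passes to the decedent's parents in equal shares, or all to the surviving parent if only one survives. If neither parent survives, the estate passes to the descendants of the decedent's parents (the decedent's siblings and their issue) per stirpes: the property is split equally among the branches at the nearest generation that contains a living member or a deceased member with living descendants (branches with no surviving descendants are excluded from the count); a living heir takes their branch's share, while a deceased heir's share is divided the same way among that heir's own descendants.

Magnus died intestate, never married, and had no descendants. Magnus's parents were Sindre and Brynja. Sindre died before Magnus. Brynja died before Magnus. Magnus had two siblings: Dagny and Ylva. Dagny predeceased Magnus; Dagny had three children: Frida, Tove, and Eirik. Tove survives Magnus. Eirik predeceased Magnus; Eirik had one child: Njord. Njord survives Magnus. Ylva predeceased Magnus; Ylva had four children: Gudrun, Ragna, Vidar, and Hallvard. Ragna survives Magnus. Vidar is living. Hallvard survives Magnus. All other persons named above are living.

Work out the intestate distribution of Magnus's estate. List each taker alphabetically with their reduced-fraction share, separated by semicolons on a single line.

Neither parent survives and there are no descendants, so the estate passes to Magnus's siblings and their issue per stirpes.
The estate is divided into 2 equal shares of 1/2 among Dagny, Ylva.
Dagny predeceased; the 1/2 allotted to Dagny's branch passes to Dagny's issue by representation.
The 1/2 is divided into 3 equal shares of 1/6 among Frida, Tove, Eirik.
Frida is living and takes 1/6.
Tove is living and takes 1/6.
Eirik predeceased; the 1/6 allotted to Eirik's branch passes to Eirik's issue by representation.
Njord is the sole taker at this level and receives the full 1/6.
Ylva predeceased; the 1/2 allotted to Ylva's branch passes to Ylva's issue by representation.
The 1/2 is divided into 4 equal shares of 1/8 among Gudrun, Ragna, Vidar, Hallvard.
Gudrun is living and takes 1/8.
Ragna is living and takes 1/8.
Vidar is living and takes 1/8.
Hallvard is living and takes 1/8.

Frida 1/6; Gudrun 1/8; Hallvard 1/8; Njord 1/6; Ragna 1/8; Tove 1/6; Vidar 1/8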